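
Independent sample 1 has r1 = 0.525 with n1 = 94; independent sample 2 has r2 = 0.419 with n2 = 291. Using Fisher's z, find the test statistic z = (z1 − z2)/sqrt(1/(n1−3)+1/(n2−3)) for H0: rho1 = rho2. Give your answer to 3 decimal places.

1.137

z1 = atanh(0.525) = 0.583217,  z2 = atanh(0.419) = 0.446478
SE = √(1/(n1−3) + 1/(n2−3)) = √(1/91 + 1/288) = √(0.0109890 + 0.0034722) = √0.0144612 = 0.120255
z = (z1 − z2)/SE = (0.583217 − 0.446478) / 0.120255 = 0.136739 / 0.120255 = 1.137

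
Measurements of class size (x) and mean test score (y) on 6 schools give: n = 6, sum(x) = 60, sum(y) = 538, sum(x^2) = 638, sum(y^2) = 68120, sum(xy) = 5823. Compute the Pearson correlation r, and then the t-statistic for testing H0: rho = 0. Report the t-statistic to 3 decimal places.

1.185

Numerator: nΣxy − (Σx)(Σy) = 6·5823 − (60)(538) = 2658
Denominator: √[(nΣx²−(Σx)²)(nΣy²−(Σy)²)]
  nΣx²−(Σx)² = 6·638 − 3600 = 228;  nΣy²−(Σy)² = 6·68120 − 289444 = 119276
  √(228·119276) = √27194928 = 5214.8756
r = 2658 / 5214.8756 = 0.5097
t = r·√(n−2)/√(1−r²) = 0.5097·√4 / √(1−0.259794) = 1.019400 / 0.860352 = 1.185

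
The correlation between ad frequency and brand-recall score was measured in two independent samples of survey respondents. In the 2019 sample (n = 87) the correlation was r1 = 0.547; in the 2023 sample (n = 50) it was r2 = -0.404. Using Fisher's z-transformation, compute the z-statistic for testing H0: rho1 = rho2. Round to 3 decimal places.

z1 = atanh(0.547) = 0.614090,  z2 = atanh(-0.404) = -0.428420
SE = √(1/(n1−3) + 1/(n2−3)) = √(1/84 + 1/47) = √(0.0119048 + 0.0212766) = √0.0331814 = 0.182158
z = (z1 − z2)/SE = (0.614090 − (-0.428420)) / 0.182158 = 1.042510 / 0.182158 = 5.723

5.723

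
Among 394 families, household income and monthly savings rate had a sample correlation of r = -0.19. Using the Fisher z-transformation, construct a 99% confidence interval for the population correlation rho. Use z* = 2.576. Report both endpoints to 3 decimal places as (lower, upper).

z_r = atanh(-0.19) = -0.192337;  SE = 1/√(n−3) = 1/√391 = 0.050572
z-limits: -0.192337 ± 2.576·0.050572 = -0.192337 ± 0.130273 = [-0.322610, -0.062064]
ρ-limits: (tanh -0.322610, tanh -0.062064) = (-0.312, -0.062)

(-0.312, -0.062)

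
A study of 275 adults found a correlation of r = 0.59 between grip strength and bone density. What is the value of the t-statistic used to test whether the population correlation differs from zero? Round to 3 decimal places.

1 − r² = 1 − 0.3481 = 0.6519;  √(1−r²) = 0.807403
√(n−2) = √273 = 16.522712
t = r·√(n−2)/√(1−r²) = 0.59 · 16.522712 / 0.807403 = 12.074

12.074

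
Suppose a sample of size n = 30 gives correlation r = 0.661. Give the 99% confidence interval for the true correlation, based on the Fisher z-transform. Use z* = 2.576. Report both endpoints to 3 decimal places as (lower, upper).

(0.290, 0.859)

Fisher z: z_r = atanh(r) = ½·ln((1+0.661)/(1−0.661)) = 0.794588
SE(z) = 1/√(n−3) = 1/√27 = 0.192450
99% ⇒ z* = 2.576; margin = 2.576·0.192450 = 0.495751
CI on z-scale: (0.298837, 1.290339)
Back-transform: tanh(0.298837) = 0.290248, tanh(1.290339) = 0.859215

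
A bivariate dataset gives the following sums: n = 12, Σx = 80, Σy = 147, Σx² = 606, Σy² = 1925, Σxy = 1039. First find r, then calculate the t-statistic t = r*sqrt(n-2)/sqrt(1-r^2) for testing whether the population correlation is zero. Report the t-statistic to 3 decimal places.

Numerator: nΣxy − (Σx)(Σy) = 12·1039 − (80)(147) = 708
Denominator: √[(nΣx²−(Σx)²)(nΣy²−(Σy)²)]
  nΣx²−(Σx)² = 12·606 − 6400 = 872;  nΣy²−(Σy)² = 12·1925 − 21609 = 1491
  √(872·1491) = √1300152 = 1140.2421
r = 708 / 1140.2421 = 0.6209
t = r·√(n−2)/√(1−r²) = 0.6209·√10 / √(1−0.385517) = 1.963458 / 0.783890 = 2.505

2.505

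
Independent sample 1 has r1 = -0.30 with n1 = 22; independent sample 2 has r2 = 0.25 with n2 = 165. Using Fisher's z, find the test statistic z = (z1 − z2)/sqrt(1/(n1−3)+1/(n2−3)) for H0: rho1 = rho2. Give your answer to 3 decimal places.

-2.330

Fisher z-transforms: z1 = atanh(-0.30) = -0.309520, z2 = atanh(0.25) = 0.255413; difference d = -0.564933
Var(d) = 1/19 + 1/162 = 0.0526316 + 0.0061728 = 0.0588044
z = d/√Var(d) = -0.564933 / √0.0588044 = -0.564933 / 0.242496 = -2.330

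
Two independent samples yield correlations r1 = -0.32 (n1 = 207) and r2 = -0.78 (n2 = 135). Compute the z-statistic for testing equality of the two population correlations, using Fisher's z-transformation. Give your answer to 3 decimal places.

z1 = atanh(-0.32) = -0.331647,  z2 = atanh(-0.78) = -1.045371
SE = √(1/(n1−3) + 1/(n2−3)) = √(1/204 + 1/132) = √(0.0049020 + 0.0075758) = √0.0124778 = 0.111704
z = (z1 − z2)/SE = (-0.331647 − (-1.045371)) / 0.111704 = 0.713724 / 0.111704 = 6.389

6.389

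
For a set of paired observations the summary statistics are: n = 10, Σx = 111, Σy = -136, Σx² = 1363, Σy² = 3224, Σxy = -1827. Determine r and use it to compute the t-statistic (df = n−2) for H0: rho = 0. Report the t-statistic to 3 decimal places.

-3.191

Numerator: nΣxy − (Σx)(Σy) = 10·(-1827) − (111)(-136) = -3174
Denominator: √[(nΣx²−(Σx)²)(nΣy²−(Σy)²)]
  nΣx²−(Σx)² = 10·1363 − 12321 = 1309;  nΣy²−(Σy)² = 10·3224 − 18496 = 13744
  √(1309·13744) = √17990896 = 4241.5676
r = -3174 / 4241.5676 = -0.7483
t = r·√(n−2)/√(1−r²) = -0.7483·√8 / √(1−0.559953) = -2.116512 / 0.663360 = -3.191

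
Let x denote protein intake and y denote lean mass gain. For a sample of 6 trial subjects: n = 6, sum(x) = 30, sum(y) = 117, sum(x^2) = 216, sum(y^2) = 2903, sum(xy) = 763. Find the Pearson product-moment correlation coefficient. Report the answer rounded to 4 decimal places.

S_xy = nΣxy − ΣxΣy = 6·763 − 30·117 = 4578 − 3510 = 1068
S_xx = nΣx² − (Σx)² = 6·216 − 30² = 1296 − 900 = 396
S_yy = nΣy² − (Σy)² = 6·2903 − 117² = 17418 − 13689 = 3729
r = S_xy / √(S_xx·S_yy) = 1068 / √(396·3729) = 1068 / √1476684 = 1068 / 1215.1889 = 0.8789

0.8789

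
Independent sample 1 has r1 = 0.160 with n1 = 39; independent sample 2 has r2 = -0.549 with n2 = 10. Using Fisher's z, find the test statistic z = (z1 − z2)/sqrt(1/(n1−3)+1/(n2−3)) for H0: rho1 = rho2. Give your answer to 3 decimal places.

1.884

z1 = atanh(0.160) = 0.161387,  z2 = atanh(-0.549) = -0.616949
SE = √(1/(n1−3) + 1/(n2−3)) = √(1/36 + 1/7) = √(0.0277778 + 0.1428571) = √0.1706349 = 0.413080
z = (z1 − z2)/SE = (0.161387 − (-0.616949)) / 0.413080 = 0.778336 / 0.413080 = 1.884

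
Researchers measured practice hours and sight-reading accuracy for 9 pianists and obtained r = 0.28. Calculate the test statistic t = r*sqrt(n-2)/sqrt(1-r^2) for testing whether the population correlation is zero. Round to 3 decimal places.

0.772

1 − r² = 1 − 0.0784 = 0.9216;  √(1−r²) = 0.960000
√(n−2) = √7 = 2.645751
t = r·√(n−2)/√(1−r²) = 0.28 · 2.645751 / 0.960000 = 0.772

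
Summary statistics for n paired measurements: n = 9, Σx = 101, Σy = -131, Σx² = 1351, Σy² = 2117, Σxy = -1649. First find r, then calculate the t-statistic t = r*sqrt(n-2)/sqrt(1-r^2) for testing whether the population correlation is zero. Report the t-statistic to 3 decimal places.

-4.039

Numerator: nΣxy − (Σx)(Σy) = 9·(-1649) − (101)(-131) = -1610
Denominator: √[(nΣx²−(Σx)²)(nΣy²−(Σy)²)]
  nΣx²−(Σx)² = 9·1351 − 10201 = 1958;  nΣy²−(Σy)² = 9·2117 − 17161 = 1892
  √(1958·1892) = √3704536 = 1924.7171
r = -1610 / 1924.7171 = -0.8365
t = r·√(n−2)/√(1−r²) = -0.8365·√7 / √(1−0.699732) = -2.213171 / 0.547967 = -4.039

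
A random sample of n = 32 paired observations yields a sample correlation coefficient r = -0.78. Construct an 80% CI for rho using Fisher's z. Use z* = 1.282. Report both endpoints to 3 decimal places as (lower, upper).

(-0.857, -0.668)

z_r = atanh(-0.78) = -1.045371;  SE = 1/√(n−3) = 1/√29 = 0.185695
z-limits: -1.045371 ± 1.282·0.185695 = -1.045371 ± 0.238061 = [-1.283432, -0.807310]
ρ-limits: (tanh -1.283432, tanh -0.807310) = (-0.857, -0.668)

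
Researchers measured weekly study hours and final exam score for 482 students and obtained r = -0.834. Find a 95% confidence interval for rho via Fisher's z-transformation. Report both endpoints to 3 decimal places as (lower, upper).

Fisher z: z_r = atanh(r) = ½·ln((1+(-0.834))/(1−(-0.834))) = -1.201133
SE(z) = 1/√(n−3) = 1/√479 = 0.045691
95% ⇒ z* = 1.960; margin = 1.960·0.045691 = 0.089554
CI on z-scale: (-1.290687, -1.111579)
Back-transform: tanh(-1.290687) = -0.859306, tanh(-1.111579) = -0.804620

(-0.859, -0.805)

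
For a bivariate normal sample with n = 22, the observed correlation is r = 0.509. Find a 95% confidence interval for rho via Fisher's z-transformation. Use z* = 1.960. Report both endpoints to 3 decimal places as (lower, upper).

Fisher z: z_r = atanh(r) = ½·ln((1+0.509)/(1−0.509)) = 0.561379
SE(z) = 1/√(n−3) = 1/√19 = 0.229416
95% ⇒ z* = 1.960; margin = 1.960·0.229416 = 0.449655
CI on z-scale: (0.111724, 1.011034)
Back-transform: tanh(0.111724) = 0.111261, tanh(1.011034) = 0.766189

(0.111, 0.766)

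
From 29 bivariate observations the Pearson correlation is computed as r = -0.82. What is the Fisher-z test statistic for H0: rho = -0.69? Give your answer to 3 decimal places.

-1.575

z_r = atanh(-0.82) = -1.156817,  z_0 = atanh(-0.69) = -0.847956
SE = 1/√(n−3) = 1/√26 = 0.196116
z = (z_r − z_0)/SE = (-1.156817 − (-0.847956)) / 0.196116 = -0.308861 / 0.196116 = -1.575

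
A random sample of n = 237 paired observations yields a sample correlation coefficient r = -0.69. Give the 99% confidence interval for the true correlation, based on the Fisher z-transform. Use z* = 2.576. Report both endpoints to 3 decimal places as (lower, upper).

z_r = atanh(-0.69) = -0.847956;  SE = 1/√(n−3) = 1/√234 = 0.065372
z-limits: -0.847956 ± 2.576·0.065372 = -0.847956 ± 0.168398 = [-1.016354, -0.679558]
ρ-limits: (tanh -1.016354, tanh -0.679558) = (-0.768, -0.591)

(-0.768, -0.591)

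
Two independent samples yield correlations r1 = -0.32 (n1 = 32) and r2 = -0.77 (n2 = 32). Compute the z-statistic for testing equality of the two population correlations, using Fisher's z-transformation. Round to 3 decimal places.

z1 = atanh(-0.32) = -0.331647,  z2 = atanh(-0.77) = -1.020328
SE = √(1/(n1−3) + 1/(n2−3)) = √(1/29 + 1/29) = √(0.0344828 + 0.0344828) = √0.0689656 = 0.262613
z = (z1 − z2)/SE = (-0.331647 − (-1.020328)) / 0.262613 = 0.688681 / 0.262613 = 2.622

2.622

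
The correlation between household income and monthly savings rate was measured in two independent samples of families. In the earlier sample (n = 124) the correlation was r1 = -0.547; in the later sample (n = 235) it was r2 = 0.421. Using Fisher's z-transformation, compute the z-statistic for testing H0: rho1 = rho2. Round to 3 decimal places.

-9.479

Fisher z-transforms: z1 = atanh(-0.547) = -0.614090, z2 = atanh(0.421) = 0.448907; difference d = -1.062997
Var(d) = 1/121 + 1/232 = 0.0082645 + 0.0043103 = 0.0125748
z = d/√Var(d) = -1.062997 / √0.0125748 = -1.062997 / 0.112137 = -9.479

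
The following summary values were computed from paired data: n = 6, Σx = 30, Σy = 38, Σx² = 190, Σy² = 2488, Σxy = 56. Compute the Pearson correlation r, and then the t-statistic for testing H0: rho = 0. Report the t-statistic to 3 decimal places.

-0.999

S_xy = nΣxy − ΣxΣy = 6·56 − 30·38 = 336 − 1140 = -804
S_xx = nΣx² − (Σx)² = 6·190 − 30² = 1140 − 900 = 240
S_yy = nΣy² − (Σy)² = 6·2488 − 38² = 14928 − 1444 = 13484
r = S_xy / √(S_xx·S_yy) = -804 / √(240·13484) = -804 / √3236160 = -804 / 1798.9330 = -0.4469
t = r·√(n−2)/√(1−r²) = -0.4469·√4 / √(1−0.199720) = -0.893800 / 0.894584 = -0.999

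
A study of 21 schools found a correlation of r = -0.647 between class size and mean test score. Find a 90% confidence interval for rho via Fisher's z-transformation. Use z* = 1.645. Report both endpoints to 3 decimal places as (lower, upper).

(-0.820, -0.365)

Fisher z: z_r = atanh(r) = ½·ln((1+(-0.647))/(1−(-0.647))) = -0.770121
SE(z) = 1/√(n−3) = 1/√18 = 0.235702
90% ⇒ z* = 1.645; margin = 1.645·0.235702 = 0.387730
CI on z-scale: (-1.157851, -0.382391)
Back-transform: tanh(-1.157851) = -0.820338, tanh(-0.382391) = -0.364782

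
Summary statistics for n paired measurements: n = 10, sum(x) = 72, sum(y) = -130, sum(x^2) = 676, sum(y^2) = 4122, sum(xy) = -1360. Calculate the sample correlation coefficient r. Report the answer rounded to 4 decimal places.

-0.6849

S_xy = nΣxy − ΣxΣy = 10·(-1360) − 72·(-130) = -13600 − (-9360) = -4240
S_xx = nΣx² − (Σx)² = 10·676 − 72² = 6760 − 5184 = 1576
S_yy = nΣy² − (Σy)² = 10·4122 − (-130)² = 41220 − 16900 = 24320
r = S_xy / √(S_xx·S_yy) = -4240 / √(1576·24320) = -4240 / √38328320 = -4240 / 6190.9870 = -0.6849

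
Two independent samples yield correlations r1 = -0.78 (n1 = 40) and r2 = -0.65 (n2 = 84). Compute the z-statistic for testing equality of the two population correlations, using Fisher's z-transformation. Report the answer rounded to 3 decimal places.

-1.361

z1 = atanh(-0.78) = -1.045371,  z2 = atanh(-0.65) = -0.775299
SE = √(1/(n1−3) + 1/(n2−3)) = √(1/37 + 1/81) = √(0.0270270 + 0.0123457) = √0.0393727 = 0.198426
z = (z1 − z2)/SE = (-1.045371 − (-0.775299)) / 0.198426 = -0.270072 / 0.198426 = -1.361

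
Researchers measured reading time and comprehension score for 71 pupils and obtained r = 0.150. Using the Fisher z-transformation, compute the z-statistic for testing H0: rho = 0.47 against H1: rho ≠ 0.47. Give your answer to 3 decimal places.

-2.960

Fisher z: atanh(0.150) = 0.151140, atanh(0.47) = 0.510070
z = (z_r − z_0)·√(n−3) = (0.151140 − 0.510070)·√68 = -0.358930 · 8.246211 = -2.960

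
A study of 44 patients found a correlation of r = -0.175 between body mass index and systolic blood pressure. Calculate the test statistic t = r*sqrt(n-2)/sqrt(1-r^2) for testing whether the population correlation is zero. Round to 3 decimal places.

-1.152

t = r·√(n−2) / √(1−r²) with r = -0.175, n = 44
  = -0.175·√42 / √(1 − 0.030625)
  = -0.175·6.480741 / 0.984568
  = -1.134130 / 0.984568 = -1.152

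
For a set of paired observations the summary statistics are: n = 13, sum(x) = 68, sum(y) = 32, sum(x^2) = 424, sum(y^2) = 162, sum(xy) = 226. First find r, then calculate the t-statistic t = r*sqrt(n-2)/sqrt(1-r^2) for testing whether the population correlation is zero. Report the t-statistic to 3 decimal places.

S_xy = nΣxy − ΣxΣy = 13·226 − 68·32 = 2938 − 2176 = 762
S_xx = nΣx² − (Σx)² = 13·424 − 68² = 5512 − 4624 = 888
S_yy = nΣy² − (Σy)² = 13·162 − 32² = 2106 − 1024 = 1082
r = S_xy / √(S_xx·S_yy) = 762 / √(888·1082) = 762 / √960816 = 762 / 980.2122 = 0.7774
t = r·√(n−2)/√(1−r²) = 0.7774·√11 / √(1−0.604351) = 2.578344 / 0.629006 = 4.099

4.099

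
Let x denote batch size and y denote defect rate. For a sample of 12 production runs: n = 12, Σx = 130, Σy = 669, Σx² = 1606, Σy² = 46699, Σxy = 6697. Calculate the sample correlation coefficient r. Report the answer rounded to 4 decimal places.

Numerator: nΣxy − (Σx)(Σy) = 12·6697 − (130)(669) = -6606
Denominator: √[(nΣx²−(Σx)²)(nΣy²−(Σy)²)]
  nΣx²−(Σx)² = 12·1606 − 16900 = 2372;  nΣy²−(Σy)² = 12·46699 − 447561 = 112827
  √(2372·112827) = √267625644 = 16359.2678
r = -6606 / 16359.2678 = -0.4038

-0.4038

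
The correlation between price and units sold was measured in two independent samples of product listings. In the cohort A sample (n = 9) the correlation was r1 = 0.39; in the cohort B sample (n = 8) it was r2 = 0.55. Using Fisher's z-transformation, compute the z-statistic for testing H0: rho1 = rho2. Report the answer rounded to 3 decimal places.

Fisher z-transforms: z1 = atanh(0.39) = 0.411800, z2 = atanh(0.55) = 0.618381; difference d = -0.206581
Var(d) = 1/6 + 1/5 = 0.1666667 + 0.2000000 = 0.3666667
z = d/√Var(d) = -0.206581 / √0.3666667 = -0.206581 / 0.605530 = -0.341

-0.341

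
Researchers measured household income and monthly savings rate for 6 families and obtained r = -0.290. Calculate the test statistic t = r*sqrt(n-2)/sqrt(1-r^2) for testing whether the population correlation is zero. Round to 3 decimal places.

t = r·√(n−2) / √(1−r²) with r = -0.290, n = 6
  = -0.290·√4 / √(1 − 0.084100)
  = -0.290·2.000000 / 0.957027
  = -0.580000 / 0.957027 = -0.606

-0.606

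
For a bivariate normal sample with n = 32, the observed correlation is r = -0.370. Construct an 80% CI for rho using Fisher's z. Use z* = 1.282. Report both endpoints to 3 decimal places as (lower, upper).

(-0.556, -0.149)

z_r = atanh(-0.370) = -0.388423;  SE = 1/√(n−3) = 1/√29 = 0.185695
z-limits: -0.388423 ± 1.282·0.185695 = -0.388423 ± 0.238061 = [-0.626484, -0.150362]
ρ-limits: (tanh -0.626484, tanh -0.150362) = (-0.556, -0.149)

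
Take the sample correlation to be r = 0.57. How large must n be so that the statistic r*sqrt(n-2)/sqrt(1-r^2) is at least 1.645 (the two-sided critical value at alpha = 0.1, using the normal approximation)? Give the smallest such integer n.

Need r·√(n−2)/√(1−r²) ≥ 1.645
√(n−2) ≥ 1.645·√(1−0.3249) / 0.57 = 1.645·0.821645 / 0.57 = 2.3712
n−2 ≥ 5.6226  ⇒  n ≥ 7.6226
Smallest integer n = 8

8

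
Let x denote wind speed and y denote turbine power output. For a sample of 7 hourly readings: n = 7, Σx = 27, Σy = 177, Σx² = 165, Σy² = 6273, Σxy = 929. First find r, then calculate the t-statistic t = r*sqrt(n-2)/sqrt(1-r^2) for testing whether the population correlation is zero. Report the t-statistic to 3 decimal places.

2.495

S_xy = nΣxy − ΣxΣy = 7·929 − 27·177 = 6503 − 4779 = 1724
S_xx = nΣx² − (Σx)² = 7·165 − 27² = 1155 − 729 = 426
S_yy = nΣy² − (Σy)² = 7·6273 − 177² = 43911 − 31329 = 12582
r = S_xy / √(S_xx·S_yy) = 1724 / √(426·12582) = 1724 / √5359932 = 1724 / 2315.1527 = 0.7447
t = r·√(n−2)/√(1−r²) = 0.7447·√5 / √(1−0.554578) = 1.665200 / 0.667399 = 2.495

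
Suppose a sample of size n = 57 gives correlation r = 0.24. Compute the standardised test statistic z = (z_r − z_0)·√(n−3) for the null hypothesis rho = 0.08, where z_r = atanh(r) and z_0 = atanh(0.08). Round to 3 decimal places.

Fisher z: atanh(0.24) = 0.244774, atanh(0.08) = 0.080171
z = (z_r − z_0)·√(n−3) = (0.244774 − 0.080171)·√54 = 0.164603 · 7.348469 = 1.210

1.210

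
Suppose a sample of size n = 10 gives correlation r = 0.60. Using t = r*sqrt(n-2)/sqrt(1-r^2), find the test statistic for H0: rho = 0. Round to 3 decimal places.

2.121

t = r·√(n−2) / √(1−r²) with r = 0.60, n = 10
  = 0.60·√8 / √(1 − 0.3600)
  = 0.60·2.828427 / 0.800000
  = 1.697056 / 0.800000 = 2.121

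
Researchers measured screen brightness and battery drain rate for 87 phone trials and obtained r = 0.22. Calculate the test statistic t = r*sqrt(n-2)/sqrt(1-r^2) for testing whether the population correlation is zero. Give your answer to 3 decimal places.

2.079

1 − r² = 1 − 0.0484 = 0.9516;  √(1−r²) = 0.975500
√(n−2) = √85 = 9.219544
t = r·√(n−2)/√(1−r²) = 0.22 · 9.219544 / 0.975500 = 2.079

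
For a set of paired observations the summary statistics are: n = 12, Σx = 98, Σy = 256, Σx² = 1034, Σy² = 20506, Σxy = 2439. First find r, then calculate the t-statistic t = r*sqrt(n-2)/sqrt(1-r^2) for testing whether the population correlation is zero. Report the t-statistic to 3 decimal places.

Numerator: nΣxy − (Σx)(Σy) = 12·2439 − (98)(256) = 4180
Denominator: √[(nΣx²−(Σx)²)(nΣy²−(Σy)²)]
  nΣx²−(Σx)² = 12·1034 − 9604 = 2804;  nΣy²−(Σy)² = 12·20506 − 65536 = 180536
  √(2804·180536) = √506222944 = 22499.3987
r = 4180 / 22499.3987 = 0.1858
t = r·√(n−2)/√(1−r²) = 0.1858·√10 / √(1−0.034522) = 0.587551 / 0.982587 = 0.598

0.598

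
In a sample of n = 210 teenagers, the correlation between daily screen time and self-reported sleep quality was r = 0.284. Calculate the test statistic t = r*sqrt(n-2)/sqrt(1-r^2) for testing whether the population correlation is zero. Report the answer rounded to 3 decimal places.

4.272

1 − r² = 1 − 0.080656 = 0.919344;  √(1−r²) = 0.958824
√(n−2) = √208 = 14.422205
t = r·√(n−2)/√(1−r²) = 0.284 · 14.422205 / 0.958824 = 4.272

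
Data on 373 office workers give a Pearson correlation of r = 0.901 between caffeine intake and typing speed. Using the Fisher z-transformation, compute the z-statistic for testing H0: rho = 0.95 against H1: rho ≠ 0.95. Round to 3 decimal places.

-6.815

Fisher z: atanh(0.901) = 1.477508, atanh(0.95) = 1.831781
z = (z_r − z_0)·√(n−3) = (1.477508 − 1.831781)·√370 = -0.354273 · 19.235384 = -6.815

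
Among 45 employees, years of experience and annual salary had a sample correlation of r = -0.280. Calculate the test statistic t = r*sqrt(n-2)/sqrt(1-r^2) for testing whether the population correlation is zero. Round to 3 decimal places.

t = r·√(n−2) / √(1−r²) with r = -0.280, n = 45
  = -0.280·√43 / √(1 − 0.078400)
  = -0.280·6.557439 / 0.960000
  = -1.836083 / 0.960000 = -1.913

-1.913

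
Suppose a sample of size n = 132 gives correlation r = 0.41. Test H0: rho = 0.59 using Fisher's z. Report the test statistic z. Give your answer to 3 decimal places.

-2.749

z_r = atanh(0.41) = 0.435611,  z_0 = atanh(0.59) = 0.677666
SE = 1/√(n−3) = 1/√129 = 0.088045
z = (z_r − z_0)/SE = (0.435611 − 0.677666) / 0.088045 = -0.242055 / 0.088045 = -2.749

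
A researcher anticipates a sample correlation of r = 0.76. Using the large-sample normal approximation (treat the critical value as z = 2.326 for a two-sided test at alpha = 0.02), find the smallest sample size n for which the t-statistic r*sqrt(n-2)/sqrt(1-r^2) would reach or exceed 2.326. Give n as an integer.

6

r√(n−2)/√(1−r²) ≥ 2.326  ⇔  n−2 ≥ (2.326)²·(1−r²)/r²
(1−r²)/r² = (1−0.5776)/0.5776 = 0.7313
n ≥ 2 + 5.410276·0.7313 = 2 + 3.9565 = 5.9565
⌈5.9565⌉ = 6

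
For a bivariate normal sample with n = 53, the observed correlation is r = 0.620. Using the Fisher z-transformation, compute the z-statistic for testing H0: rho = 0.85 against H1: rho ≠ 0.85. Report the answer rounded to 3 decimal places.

Fisher z: atanh(0.620) = 0.725005, atanh(0.85) = 1.256153
z = (z_r − z_0)·√(n−3) = (0.725005 − 1.256153)·√50 = -0.531148 · 7.071068 = -3.756

-3.756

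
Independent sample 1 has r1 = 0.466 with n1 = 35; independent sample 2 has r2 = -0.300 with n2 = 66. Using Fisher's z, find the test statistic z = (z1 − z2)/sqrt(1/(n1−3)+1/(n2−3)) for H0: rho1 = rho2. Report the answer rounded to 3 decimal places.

z1 = atanh(0.466) = 0.504949,  z2 = atanh(-0.300) = -0.309520
SE = √(1/(n1−3) + 1/(n2−3)) = √(1/32 + 1/63) = √(0.0312500 + 0.0158730) = √0.0471230 = 0.217078
z = (z1 − z2)/SE = (0.504949 − (-0.309520)) / 0.217078 = 0.814469 / 0.217078 = 3.752

3.752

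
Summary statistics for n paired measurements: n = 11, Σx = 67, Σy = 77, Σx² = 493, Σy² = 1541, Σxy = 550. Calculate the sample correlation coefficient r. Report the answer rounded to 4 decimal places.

S_xy = nΣxy − ΣxΣy = 11·550 − 67·77 = 6050 − 5159 = 891
S_xx = nΣx² − (Σx)² = 11·493 − 67² = 5423 − 4489 = 934
S_yy = nΣy² − (Σy)² = 11·1541 − 77² = 16951 − 5929 = 11022
r = S_xy / √(S_xx·S_yy) = 891 / √(934·11022) = 891 / √10294548 = 891 / 3208.5118 = 0.2777

0.2777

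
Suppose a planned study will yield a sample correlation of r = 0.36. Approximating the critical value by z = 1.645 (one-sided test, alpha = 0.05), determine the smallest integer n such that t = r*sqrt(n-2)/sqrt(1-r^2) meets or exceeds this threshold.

21

Need r·√(n−2)/√(1−r²) ≥ 1.645
√(n−2) ≥ 1.645·√(1−0.1296) / 0.36 = 1.645·0.932952 / 0.36 = 4.2631
n−2 ≥ 18.1740  ⇒  n ≥ 20.1740
Smallest integer n = 21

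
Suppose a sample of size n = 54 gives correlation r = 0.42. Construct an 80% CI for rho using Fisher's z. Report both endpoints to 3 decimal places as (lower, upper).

(0.262, 0.556)

Fisher z: z_r = atanh(r) = ½·ln((1+0.42)/(1−0.42)) = 0.447692
SE(z) = 1/√(n−3) = 1/√51 = 0.140028
80% ⇒ z* = 1.282; margin = 1.282·0.140028 = 0.179516
CI on z-scale: (0.268176, 0.627208)
Back-transform: tanh(0.268176) = 0.261927, tanh(0.627208) = 0.556127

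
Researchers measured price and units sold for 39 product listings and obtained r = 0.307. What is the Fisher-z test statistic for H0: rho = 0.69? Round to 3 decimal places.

Fisher z: atanh(0.307) = 0.317230, atanh(0.69) = 0.847956
z = (z_r − z_0)·√(n−3) = (0.317230 − 0.847956)·√36 = -0.530726 · 6.000000 = -3.184

-3.184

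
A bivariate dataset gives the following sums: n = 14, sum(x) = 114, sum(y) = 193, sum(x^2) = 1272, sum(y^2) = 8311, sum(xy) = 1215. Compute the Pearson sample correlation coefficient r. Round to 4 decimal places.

S_xy = nΣxy − ΣxΣy = 14·1215 − 114·193 = 17010 − 22002 = -4992
S_xx = nΣx² − (Σx)² = 14·1272 − 114² = 17808 − 12996 = 4812
S_yy = nΣy² − (Σy)² = 14·8311 − 193² = 116354 − 37249 = 79105
r = S_xy / √(S_xx·S_yy) = -4992 / √(4812·79105) = -4992 / √380653260 = -4992 / 19510.3373 = -0.2559

-0.2559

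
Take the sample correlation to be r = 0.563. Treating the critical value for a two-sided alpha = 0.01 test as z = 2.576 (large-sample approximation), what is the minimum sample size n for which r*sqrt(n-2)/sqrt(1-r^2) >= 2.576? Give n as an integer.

17

Need r·√(n−2)/√(1−r²) ≥ 2.576
√(n−2) ≥ 2.576·√(1−0.316969) / 0.563 = 2.576·0.826457 / 0.563 = 3.7814
n−2 ≥ 14.2990  ⇒  n ≥ 16.2990
Smallest integer n = 17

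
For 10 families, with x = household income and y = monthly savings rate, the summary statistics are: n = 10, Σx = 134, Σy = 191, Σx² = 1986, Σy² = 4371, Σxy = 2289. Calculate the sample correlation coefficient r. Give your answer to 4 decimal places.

-0.7288

Numerator: nΣxy − (Σx)(Σy) = 10·2289 − (134)(191) = -2704
Denominator: √[(nΣx²−(Σx)²)(nΣy²−(Σy)²)]
  nΣx²−(Σx)² = 10·1986 − 17956 = 1904;  nΣy²−(Σy)² = 10·4371 − 36481 = 7229
  √(1904·7229) = √13764016 = 3709.9887
r = -2704 / 3709.9887 = -0.7288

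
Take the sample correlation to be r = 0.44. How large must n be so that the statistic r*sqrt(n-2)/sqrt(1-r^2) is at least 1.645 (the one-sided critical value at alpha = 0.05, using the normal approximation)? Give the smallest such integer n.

r√(n−2)/√(1−r²) ≥ 1.645  ⇔  n−2 ≥ (1.645)²·(1−r²)/r²
(1−r²)/r² = (1−0.1936)/0.1936 = 4.1653
n ≥ 2 + 2.706025·4.1653 = 2 + 11.2714 = 13.2714
⌈13.2714⌉ = 14

14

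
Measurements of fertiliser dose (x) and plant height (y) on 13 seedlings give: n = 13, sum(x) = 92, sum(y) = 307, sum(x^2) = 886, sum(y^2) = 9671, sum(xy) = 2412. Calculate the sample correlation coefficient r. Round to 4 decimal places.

0.3174

Numerator: nΣxy − (Σx)(Σy) = 13·2412 − (92)(307) = 3112
Denominator: √[(nΣx²−(Σx)²)(nΣy²−(Σy)²)]
  nΣx²−(Σx)² = 13·886 − 8464 = 3054;  nΣy²−(Σy)² = 13·9671 − 94249 = 31474
  √(3054·31474) = √96121596 = 9804.1622
r = 3112 / 9804.1622 = 0.3174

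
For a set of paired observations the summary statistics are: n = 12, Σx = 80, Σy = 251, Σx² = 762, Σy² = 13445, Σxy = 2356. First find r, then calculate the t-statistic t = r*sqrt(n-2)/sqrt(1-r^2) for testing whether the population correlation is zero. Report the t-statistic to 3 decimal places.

1.819

S_xy = nΣxy − ΣxΣy = 12·2356 − 80·251 = 28272 − 20080 = 8192
S_xx = nΣx² − (Σx)² = 12·762 − 80² = 9144 − 6400 = 2744
S_yy = nΣy² − (Σy)² = 12·13445 − 251² = 161340 − 63001 = 98339
r = S_xy / √(S_xx·S_yy) = 8192 / √(2744·98339) = 8192 / √269842216 = 8192 / 16426.8748 = 0.4987
t = r·√(n−2)/√(1−r²) = 0.4987·√10 / √(1−0.248702) = 1.577028 / 0.866774 = 1.819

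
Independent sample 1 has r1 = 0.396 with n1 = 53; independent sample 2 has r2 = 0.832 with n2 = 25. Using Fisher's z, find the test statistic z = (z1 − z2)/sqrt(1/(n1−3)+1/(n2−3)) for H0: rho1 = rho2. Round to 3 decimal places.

Fisher z-transforms: z1 = atanh(0.396) = 0.418896, z2 = atanh(0.832) = 1.194600; difference d = -0.775704
Var(d) = 1/50 + 1/22 = 0.0200000 + 0.0454545 = 0.0654545
z = d/√Var(d) = -0.775704 / √0.0654545 = -0.775704 / 0.255841 = -3.032

-3.032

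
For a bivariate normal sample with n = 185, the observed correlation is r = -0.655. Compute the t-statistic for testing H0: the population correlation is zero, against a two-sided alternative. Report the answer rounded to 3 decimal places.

-11.726

t = r·√(n−2) / √(1−r²) with r = -0.655, n = 185
  = -0.655·√183 / √(1 − 0.429025)
  = -0.655·13.527749 / 0.755629
  = -8.860676 / 0.755629 = -11.726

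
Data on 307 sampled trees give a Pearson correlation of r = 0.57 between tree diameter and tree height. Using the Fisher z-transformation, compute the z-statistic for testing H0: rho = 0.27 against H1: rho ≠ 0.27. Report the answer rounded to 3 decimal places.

Fisher z: atanh(0.57) = 0.647523, atanh(0.27) = 0.276864
z = (z_r − z_0)·√(n−3) = (0.647523 − 0.276864)·√304 = 0.370659 · 17.435596 = 6.463

6.463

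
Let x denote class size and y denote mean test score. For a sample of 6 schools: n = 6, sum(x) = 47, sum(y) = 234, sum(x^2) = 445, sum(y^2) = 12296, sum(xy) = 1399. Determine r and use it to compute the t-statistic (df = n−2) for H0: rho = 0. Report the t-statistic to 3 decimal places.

-3.694

Numerator: nΣxy − (Σx)(Σy) = 6·1399 − (47)(234) = -2604
Denominator: √[(nΣx²−(Σx)²)(nΣy²−(Σy)²)]
  nΣx²−(Σx)² = 6·445 − 2209 = 461;  nΣy²−(Σy)² = 6·12296 − 54756 = 19020
  √(461·19020) = √8768220 = 2961.1180
r = -2604 / 2961.1180 = -0.8794
t = r·√(n−2)/√(1−r²) = -0.8794·√4 / √(1−0.773344) = -1.758800 / 0.476084 = -3.694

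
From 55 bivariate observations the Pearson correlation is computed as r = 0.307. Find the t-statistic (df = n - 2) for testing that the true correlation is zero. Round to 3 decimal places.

2.348

1 − r² = 1 − 0.094249 = 0.905751;  √(1−r²) = 0.951710
√(n−2) = √53 = 7.280110
t = r·√(n−2)/√(1−r²) = 0.307 · 7.280110 / 0.951710 = 2.348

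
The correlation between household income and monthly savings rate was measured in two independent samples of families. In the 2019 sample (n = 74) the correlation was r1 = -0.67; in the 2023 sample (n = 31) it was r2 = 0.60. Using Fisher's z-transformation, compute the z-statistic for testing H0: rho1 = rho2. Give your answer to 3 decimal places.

-6.739

z1 = atanh(-0.67) = -0.810743,  z2 = atanh(0.60) = 0.693147
SE = √(1/(n1−3) + 1/(n2−3)) = √(1/71 + 1/28) = √(0.0140845 + 0.0357143) = √0.0497988 = 0.223156
z = (z1 − z2)/SE = (-0.810743 − 0.693147) / 0.223156 = -1.503890 / 0.223156 = -6.739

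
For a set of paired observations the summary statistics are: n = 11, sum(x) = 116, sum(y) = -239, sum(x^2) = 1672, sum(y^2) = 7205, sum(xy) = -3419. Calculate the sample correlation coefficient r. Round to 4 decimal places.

-0.9457

S_xy = nΣxy − ΣxΣy = 11·(-3419) − 116·(-239) = -37609 − (-27724) = -9885
S_xx = nΣx² − (Σx)² = 11·1672 − 116² = 18392 − 13456 = 4936
S_yy = nΣy² − (Σy)² = 11·7205 − (-239)² = 79255 − 57121 = 22134
r = S_xy / √(S_xx·S_yy) = -9885 / √(4936·22134) = -9885 / √109253424 = -9885 / 10452.4363 = -0.9457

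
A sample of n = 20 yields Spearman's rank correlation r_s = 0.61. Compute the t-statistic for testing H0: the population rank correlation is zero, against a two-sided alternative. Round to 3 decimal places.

3.266

t = r_s·√(n−2) / √(1−r_s²) with r_s = 0.61, n = 20
  = 0.61·√18 / √(1 − 0.3721)
  = 0.61·4.242641 / 0.792401
  = 2.588011 / 0.792401 = 3.266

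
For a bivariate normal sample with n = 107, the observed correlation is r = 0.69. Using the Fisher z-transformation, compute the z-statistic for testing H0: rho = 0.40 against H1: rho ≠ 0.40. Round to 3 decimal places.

z_r = atanh(0.69) = 0.847956,  z_0 = atanh(0.40) = 0.423649
SE = 1/√(n−3) = 1/√104 = 0.098058
z = (z_r − z_0)/SE = (0.847956 − 0.423649) / 0.098058 = 0.424307 / 0.098058 = 4.327

4.327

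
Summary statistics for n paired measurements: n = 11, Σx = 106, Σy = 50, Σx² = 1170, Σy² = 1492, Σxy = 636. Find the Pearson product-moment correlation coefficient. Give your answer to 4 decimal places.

Numerator: nΣxy − (Σx)(Σy) = 11·636 − (106)(50) = 1696
Denominator: √[(nΣx²−(Σx)²)(nΣy²−(Σy)²)]
  nΣx²−(Σx)² = 11·1170 − 11236 = 1634;  nΣy²−(Σy)² = 11·1492 − 2500 = 13912
  √(1634·13912) = √22732208 = 4767.8305
r = 1696 / 4767.8305 = 0.3557

0.3557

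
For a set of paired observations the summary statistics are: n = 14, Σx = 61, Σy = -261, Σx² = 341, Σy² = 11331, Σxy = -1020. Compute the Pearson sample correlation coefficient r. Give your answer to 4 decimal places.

0.1681

Numerator: nΣxy − (Σx)(Σy) = 14·(-1020) − (61)(-261) = 1641
Denominator: √[(nΣx²−(Σx)²)(nΣy²−(Σy)²)]
  nΣx²−(Σx)² = 14·341 − 3721 = 1053;  nΣy²−(Σy)² = 14·11331 − 68121 = 90513
  √(1053·90513) = √95310189 = 9762.6937
r = 1641 / 9762.6937 = 0.1681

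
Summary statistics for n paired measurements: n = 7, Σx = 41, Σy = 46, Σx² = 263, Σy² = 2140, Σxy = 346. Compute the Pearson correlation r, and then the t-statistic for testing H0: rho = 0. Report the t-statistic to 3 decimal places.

S_xy = nΣxy − ΣxΣy = 7·346 − 41·46 = 2422 − 1886 = 536
S_xx = nΣx² − (Σx)² = 7·263 − 41² = 1841 − 1681 = 160
S_yy = nΣy² − (Σy)² = 7·2140 − 46² = 14980 − 2116 = 12864
r = S_xy / √(S_xx·S_yy) = 536 / √(160·12864) = 536 / √2058240 = 536 / 1434.6568 = 0.3736
t = r·√(n−2)/√(1−r²) = 0.3736·√5 / √(1−0.139577) = 0.835395 / 0.927590 = 0.901

0.901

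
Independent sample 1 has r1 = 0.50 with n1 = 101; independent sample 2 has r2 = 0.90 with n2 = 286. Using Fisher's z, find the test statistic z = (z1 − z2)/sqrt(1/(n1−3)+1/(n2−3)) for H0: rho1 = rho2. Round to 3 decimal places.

-7.874

z1 = atanh(0.50) = 0.549306,  z2 = atanh(0.90) = 1.472219
SE = √(1/(n1−3) + 1/(n2−3)) = √(1/98 + 1/283) = √(0.0102041 + 0.0035336) = √0.0137377 = 0.117208
z = (z1 − z2)/SE = (0.549306 − 1.472219) / 0.117208 = -0.922913 / 0.117208 = -7.874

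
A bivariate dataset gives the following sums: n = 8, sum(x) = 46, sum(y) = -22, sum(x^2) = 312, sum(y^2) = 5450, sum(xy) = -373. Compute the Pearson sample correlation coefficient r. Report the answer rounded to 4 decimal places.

S_xy = nΣxy − ΣxΣy = 8·(-373) − 46·(-22) = -2984 − (-1012) = -1972
S_xx = nΣx² − (Σx)² = 8·312 − 46² = 2496 − 2116 = 380
S_yy = nΣy² − (Σy)² = 8·5450 − (-22)² = 43600 − 484 = 43116
r = S_xy / √(S_xx·S_yy) = -1972 / √(380·43116) = -1972 / √16384080 = -1972 / 4047.7253 = -0.4872

-0.4872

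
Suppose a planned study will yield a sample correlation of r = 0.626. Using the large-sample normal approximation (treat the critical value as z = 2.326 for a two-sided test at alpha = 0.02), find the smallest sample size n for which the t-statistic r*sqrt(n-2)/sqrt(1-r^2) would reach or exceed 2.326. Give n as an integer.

11

Need r·√(n−2)/√(1−r²) ≥ 2.326
√(n−2) ≥ 2.326·√(1−0.391876) / 0.626 = 2.326·0.779823 / 0.626 = 2.8976
n−2 ≥ 8.3961  ⇒  n ≥ 10.3961
Smallest integer n = 11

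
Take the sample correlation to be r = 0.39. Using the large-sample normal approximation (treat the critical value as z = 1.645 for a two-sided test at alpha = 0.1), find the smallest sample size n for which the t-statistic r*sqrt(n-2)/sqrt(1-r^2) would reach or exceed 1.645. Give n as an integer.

18

Need r·√(n−2)/√(1−r²) ≥ 1.645
√(n−2) ≥ 1.645·√(1−0.1521) / 0.39 = 1.645·0.920815 / 0.39 = 3.8840
n−2 ≥ 15.0855  ⇒  n ≥ 17.0855
Smallest integer n = 18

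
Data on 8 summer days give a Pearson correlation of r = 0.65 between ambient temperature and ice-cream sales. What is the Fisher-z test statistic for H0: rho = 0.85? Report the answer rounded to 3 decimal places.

Fisher z: atanh(0.65) = 0.775299, atanh(0.85) = 1.256153
z = (z_r − z_0)·√(n−3) = (0.775299 − 1.256153)·√5 = -0.480854 · 2.236068 = -1.075

-1.075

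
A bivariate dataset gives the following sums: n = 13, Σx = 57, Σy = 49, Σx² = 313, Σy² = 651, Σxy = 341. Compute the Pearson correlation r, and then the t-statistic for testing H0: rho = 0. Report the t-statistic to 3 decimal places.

S_xy = nΣxy − ΣxΣy = 13·341 − 57·49 = 4433 − 2793 = 1640
S_xx = nΣx² − (Σx)² = 13·313 − 57² = 4069 − 3249 = 820
S_yy = nΣy² − (Σy)² = 13·651 − 49² = 8463 − 2401 = 6062
r = S_xy / √(S_xx·S_yy) = 1640 / √(820·6062) = 1640 / √4970840 = 1640 / 2229.5381 = 0.7356
t = r·√(n−2)/√(1−r²) = 0.7356·√11 / √(1−0.541107) = 2.439709 / 0.677416 = 3.601

3.601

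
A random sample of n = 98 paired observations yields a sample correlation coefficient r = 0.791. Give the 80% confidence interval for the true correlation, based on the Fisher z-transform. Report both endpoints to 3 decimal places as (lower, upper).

z_r = atanh(0.791) = 1.074098;  SE = 1/√(n−3) = 1/√95 = 0.102598
z-limits: 1.074098 ± 1.282·0.102598 = 1.074098 ± 0.131531 = [0.942567, 1.205629]
ρ-limits: (tanh 0.942567, tanh 1.205629) = (0.736, 0.835)

(0.736, 0.835)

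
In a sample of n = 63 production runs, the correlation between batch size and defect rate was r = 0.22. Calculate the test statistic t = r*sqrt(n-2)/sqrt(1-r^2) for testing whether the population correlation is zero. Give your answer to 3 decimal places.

1.761

t = r·√(n−2) / √(1−r²) with r = 0.22, n = 63
  = 0.22·√61 / √(1 − 0.0484)
  = 0.22·7.810250 / 0.975500
  = 1.718255 / 0.975500 = 1.761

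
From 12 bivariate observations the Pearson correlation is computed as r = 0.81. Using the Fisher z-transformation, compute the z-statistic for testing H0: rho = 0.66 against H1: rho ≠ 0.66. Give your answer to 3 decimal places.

1.003

Fisher z: atanh(0.81) = 1.127029, atanh(0.66) = 0.792814
z = (z_r − z_0)·√(n−3) = (1.127029 − 0.792814)·√9 = 0.334215 · 3.000000 = 1.003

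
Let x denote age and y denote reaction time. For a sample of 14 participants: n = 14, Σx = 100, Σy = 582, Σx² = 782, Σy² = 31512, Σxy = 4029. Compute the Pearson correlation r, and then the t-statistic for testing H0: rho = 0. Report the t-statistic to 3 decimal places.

S_xy = nΣxy − ΣxΣy = 14·4029 − 100·582 = 56406 − 58200 = -1794
S_xx = nΣx² − (Σx)² = 14·782 − 100² = 10948 − 10000 = 948
S_yy = nΣy² − (Σy)² = 14·31512 − 582² = 441168 − 338724 = 102444
r = S_xy / √(S_xx·S_yy) = -1794 / √(948·102444) = -1794 / √97116912 = -1794 / 9854.7913 = -0.1820
t = r·√(n−2)/√(1−r²) = -0.1820·√12 / √(1−0.033124) = -0.630466 / 0.983299 = -0.641

-0.641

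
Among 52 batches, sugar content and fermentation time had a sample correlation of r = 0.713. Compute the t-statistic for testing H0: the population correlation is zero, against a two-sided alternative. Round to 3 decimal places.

7.190

1 − r² = 1 − 0.508369 = 0.491631;  √(1−r²) = 0.701164
√(n−2) = √50 = 7.071068
t = r·√(n−2)/√(1−r²) = 0.713 · 7.071068 / 0.701164 = 7.190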